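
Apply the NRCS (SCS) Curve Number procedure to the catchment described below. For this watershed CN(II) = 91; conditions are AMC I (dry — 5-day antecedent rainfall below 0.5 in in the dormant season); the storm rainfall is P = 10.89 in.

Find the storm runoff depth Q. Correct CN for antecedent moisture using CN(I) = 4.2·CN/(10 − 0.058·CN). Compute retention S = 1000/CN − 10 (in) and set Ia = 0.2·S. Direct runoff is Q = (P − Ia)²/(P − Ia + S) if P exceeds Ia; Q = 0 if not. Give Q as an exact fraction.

Q = 146829466083/17277414700 in ≈ 8.498 in

CN(I) from CN(II)=91: (4.2·91)/(10 − 0.058·91) = 63700/787 ≈ 80.940
S = 1000/(63700/787) − 10 = 1500/637 in ≈ 2.355 in
Ia = 0.2S: 0.2·2.355 = 0.471 in (exactly 300/637)
Since P=10.890 > Ia=0.471: effective rainfall P−Ia = 663693/63700 in
Q: (663693/63700)² ÷ (813693/63700) = 146829466083/17277414700 in (≈ 8.498 in)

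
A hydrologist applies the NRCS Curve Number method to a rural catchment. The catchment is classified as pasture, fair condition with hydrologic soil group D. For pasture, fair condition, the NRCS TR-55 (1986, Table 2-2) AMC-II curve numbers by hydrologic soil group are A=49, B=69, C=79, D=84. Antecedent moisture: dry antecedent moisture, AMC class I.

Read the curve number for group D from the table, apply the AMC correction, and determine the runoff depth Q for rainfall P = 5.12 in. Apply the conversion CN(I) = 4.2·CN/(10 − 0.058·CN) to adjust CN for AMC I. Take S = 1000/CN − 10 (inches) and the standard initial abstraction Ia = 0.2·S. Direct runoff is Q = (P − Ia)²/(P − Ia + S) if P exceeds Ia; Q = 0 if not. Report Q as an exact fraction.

NRCS table: pasture, fair condition, soil group D → CN(II) = 84
Adjust CN=84 to AMC I: 4.2·84/(10 − 0.058·84) → (1764/5) ÷ (641/125) = 44100/641 ≈ 68.799
Retention S: 1000/CN − 10 with CN=68.799 → S = 2000/441 ≈ 4.535 in
Initial abstraction Ia = S/5 = (2000/441)/5 = 400/441 ≈ 0.907 in
Excess rainfall: 5.120 − 0.907 = 4.213 in; P > Ia so Q > 0
Q: (46448/11025)² ÷ (96448/11025) = 33709636/16614675 in (≈ 2.029 in)

Q = 33709636/16614675 in ≈ 2.029 in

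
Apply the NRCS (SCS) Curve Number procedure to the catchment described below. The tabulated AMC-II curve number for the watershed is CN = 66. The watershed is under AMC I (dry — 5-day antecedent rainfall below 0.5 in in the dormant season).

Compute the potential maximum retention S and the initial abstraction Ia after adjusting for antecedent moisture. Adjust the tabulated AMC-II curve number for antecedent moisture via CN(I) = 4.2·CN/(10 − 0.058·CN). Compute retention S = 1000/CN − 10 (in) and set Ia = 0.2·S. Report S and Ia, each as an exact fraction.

CN(I) from CN(II)=66: (4.2·66)/(10 − 0.058·66) = 69300/1543 ≈ 44.913
Retention S: 1000/CN − 10 with CN=44.913 → S = 8500/693 ≈ 12.266 in
Ia = 0.2·(8500/693) = 1700/693 in ≈ 2.453 in

S = 8500/693 in ≈ 12.266 in; Ia = 1700/693 in ≈ 2.453 in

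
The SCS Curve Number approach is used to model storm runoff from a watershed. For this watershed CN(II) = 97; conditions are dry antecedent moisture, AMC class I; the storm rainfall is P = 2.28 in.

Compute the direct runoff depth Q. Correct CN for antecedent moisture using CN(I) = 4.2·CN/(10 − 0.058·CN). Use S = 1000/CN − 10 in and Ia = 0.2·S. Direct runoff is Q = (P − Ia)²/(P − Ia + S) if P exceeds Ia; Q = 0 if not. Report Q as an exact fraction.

Dry (AMC I): CN(I) = 4.2·97/(10 − 0.058·97) = (2037/5)/(2187/500) = 67900/729 ≈ 93.141
Max retention: S = 1000/(67900/729) − 10 = 500/679 in (≈ 0.736 in)
Ia = 0.2·(500/679) = 100/679 in ≈ 0.147 in
P − Ia = 2.280 − 0.147 = 36203/16975 ≈ 2.133 in (> 0, runoff occurs)
Q = (36203/16975)²/((36203/16975) + 500/679) = (1310657209/288150625)/(48703/16975) = 1310657209/826733425 in ≈ 1.585 in

Q = 1310657209/826733425 in ≈ 1.585 in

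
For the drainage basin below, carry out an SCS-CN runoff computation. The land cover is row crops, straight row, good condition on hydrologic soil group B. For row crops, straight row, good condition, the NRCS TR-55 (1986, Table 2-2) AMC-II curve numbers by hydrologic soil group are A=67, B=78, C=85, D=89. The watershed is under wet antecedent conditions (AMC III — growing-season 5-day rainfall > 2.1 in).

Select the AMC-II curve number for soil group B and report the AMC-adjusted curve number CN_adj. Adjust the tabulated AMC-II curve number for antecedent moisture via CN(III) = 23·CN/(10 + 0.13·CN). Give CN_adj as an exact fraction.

CN_adj = 89700/1007 ≈ 89.076

NRCS table: row crops, straight row, good condition, soil group B → CN(II) = 78
Wet (AMC III): CN(III) = 23·78/(10 + 0.13·78) = 1794/(1007/50) = 89700/1007 ≈ 89.076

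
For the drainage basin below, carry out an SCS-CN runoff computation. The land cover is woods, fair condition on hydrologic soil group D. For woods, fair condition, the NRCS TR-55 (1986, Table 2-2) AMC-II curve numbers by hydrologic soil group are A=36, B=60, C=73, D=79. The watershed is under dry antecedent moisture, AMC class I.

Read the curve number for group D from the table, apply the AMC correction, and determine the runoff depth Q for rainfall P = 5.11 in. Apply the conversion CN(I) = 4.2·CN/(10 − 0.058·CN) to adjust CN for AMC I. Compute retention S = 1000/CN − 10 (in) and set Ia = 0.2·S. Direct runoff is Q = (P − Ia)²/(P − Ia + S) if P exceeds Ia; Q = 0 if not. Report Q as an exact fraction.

NRCS table: woods, fair condition, soil group D → CN(II) = 79
Dry (AMC I): CN(I) = 4.2·79/(10 − 0.058·79) = (1659/5)/(2709/500) = 7900/129 ≈ 61.240
Retention S: 1000/CN − 10 with CN=61.240 → S = 500/79 ≈ 6.329 in
Initial abstraction Ia = S/5 = (500/79)/5 = 100/79 ≈ 1.266 in
P − Ia = 5.110 − 1.266 = 30369/7900 ≈ 3.844 in (> 0, runoff occurs)
Runoff Q = (P−Ia)²/(P−Ia+S) = (3.844)²/(3.844+6.329) = 922276161/634915100 ≈ 1.453 in

Q = 922276161/634915100 in ≈ 1.453 in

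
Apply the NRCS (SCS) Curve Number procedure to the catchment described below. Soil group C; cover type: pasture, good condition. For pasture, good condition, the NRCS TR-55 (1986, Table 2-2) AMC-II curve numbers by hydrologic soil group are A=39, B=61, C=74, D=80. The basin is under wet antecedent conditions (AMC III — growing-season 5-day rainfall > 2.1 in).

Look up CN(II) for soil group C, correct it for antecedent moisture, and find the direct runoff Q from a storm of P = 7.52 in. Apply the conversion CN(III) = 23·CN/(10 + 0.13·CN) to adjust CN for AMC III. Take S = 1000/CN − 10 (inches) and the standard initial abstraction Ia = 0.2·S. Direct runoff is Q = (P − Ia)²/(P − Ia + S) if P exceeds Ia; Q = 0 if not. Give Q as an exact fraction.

Q = 5889641536/989223675 in ≈ 5.954 in

NRCS table: pasture, good condition, soil group C → CN(II) = 74
CN(III) from CN(II)=74: (23·74)/(10 + 0.13·74) = 85100/981 ≈ 86.748
Max retention: S = 1000/(85100/981) − 10 = 1300/851 in (≈ 1.528 in)
Ia = 0.2S: 0.2·1.528 = 0.306 in (exactly 260/851)
Excess rainfall: 7.520 − 0.306 = 7.214 in; P > Ia so Q > 0
Q = (153488/21275)²/((153488/21275) + 1300/851) = (23558566144/452625625)/(185988/21275) = 5889641536/989223675 in ≈ 5.954 in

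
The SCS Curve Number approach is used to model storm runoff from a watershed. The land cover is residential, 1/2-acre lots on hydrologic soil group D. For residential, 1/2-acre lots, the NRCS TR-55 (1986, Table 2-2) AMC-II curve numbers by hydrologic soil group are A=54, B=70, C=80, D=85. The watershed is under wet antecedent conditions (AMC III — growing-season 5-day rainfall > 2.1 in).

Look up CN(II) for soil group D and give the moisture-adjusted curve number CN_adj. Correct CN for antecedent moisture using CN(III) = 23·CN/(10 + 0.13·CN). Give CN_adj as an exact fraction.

NRCS table: residential, 1/2-acre lots, soil group D → CN(II) = 85
Wet (AMC III): CN(III) = 23·85/(10 + 0.13·85) = 1955/(421/20) = 39100/421 ≈ 92.874

CN_adj = 39100/421 ≈ 92.874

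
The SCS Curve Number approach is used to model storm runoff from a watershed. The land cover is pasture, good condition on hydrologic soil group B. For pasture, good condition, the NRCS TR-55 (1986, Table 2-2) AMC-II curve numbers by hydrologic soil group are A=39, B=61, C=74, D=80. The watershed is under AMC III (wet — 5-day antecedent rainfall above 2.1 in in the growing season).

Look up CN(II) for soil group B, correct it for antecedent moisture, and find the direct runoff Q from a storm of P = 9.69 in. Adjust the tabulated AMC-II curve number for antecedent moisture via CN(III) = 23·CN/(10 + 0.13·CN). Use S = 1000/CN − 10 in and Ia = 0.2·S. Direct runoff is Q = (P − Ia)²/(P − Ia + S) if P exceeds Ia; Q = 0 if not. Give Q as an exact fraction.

Q = 182473354561/26056936900 in ≈ 7.003 in

NRCS table: pasture, good condition, soil group B → CN(II) = 61
CN(III) from CN(II)=61: (23·61)/(10 + 0.13·61) = 140300/1793 ≈ 78.249
S = 1000/(140300/1793) − 10 = 3900/1403 in ≈ 2.780 in
Ia = 0.2S: 0.2·2.780 = 0.556 in (exactly 780/1403)
P − Ia = 9.690 − 0.556 = 1281507/140300 ≈ 9.134 in (> 0, runoff occurs)
Q: (1281507/140300)² ÷ (1671507/140300) = 182473354561/26056936900 in (≈ 7.003 in)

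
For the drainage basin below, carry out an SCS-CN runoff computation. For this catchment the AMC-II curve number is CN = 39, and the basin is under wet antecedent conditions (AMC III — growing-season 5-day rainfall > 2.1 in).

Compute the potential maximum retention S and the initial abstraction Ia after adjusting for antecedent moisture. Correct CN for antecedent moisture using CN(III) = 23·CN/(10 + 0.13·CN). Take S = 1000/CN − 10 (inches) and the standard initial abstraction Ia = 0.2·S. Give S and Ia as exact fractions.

Adjust CN=39 to AMC III: 23·39/(10 + 0.13·39) → 897 ÷ (1507/100) = 89700/1507 ≈ 59.522
S = 1000/(89700/1507) − 10 = 6100/897 in ≈ 6.800 in
Initial abstraction Ia = S/5 = (6100/897)/5 = 1220/897 ≈ 1.360 in

S = 6100/897 in ≈ 6.800 in; Ia = 1220/897 in ≈ 1.360 in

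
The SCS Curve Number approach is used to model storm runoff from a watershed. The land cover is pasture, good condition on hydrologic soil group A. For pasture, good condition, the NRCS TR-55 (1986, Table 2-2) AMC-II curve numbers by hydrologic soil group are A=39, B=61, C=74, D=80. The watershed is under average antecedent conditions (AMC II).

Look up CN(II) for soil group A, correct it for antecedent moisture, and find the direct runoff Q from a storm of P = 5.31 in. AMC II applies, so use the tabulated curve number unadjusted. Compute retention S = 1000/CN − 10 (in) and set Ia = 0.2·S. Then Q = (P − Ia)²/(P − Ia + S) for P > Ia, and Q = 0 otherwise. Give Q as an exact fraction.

Q = 72403081/271085100 in ≈ 0.267 in

NRCS table: pasture, good condition, soil group A → CN(II) = 39
CN(II) = 39; AMC II needs no correction.
S = 1000/39 − 10 = 610/39 in ≈ 15.641 in
Ia = 0.2S: 0.2·15.641 = 3.128 in (exactly 122/39)
P − Ia = 5.310 − 3.128 = 8509/3900 ≈ 2.182 in (> 0, runoff occurs)
Runoff Q = (P−Ia)²/(P−Ia+S) = (2.182)²/(2.182+15.641) = 72403081/271085100 ≈ 0.267 in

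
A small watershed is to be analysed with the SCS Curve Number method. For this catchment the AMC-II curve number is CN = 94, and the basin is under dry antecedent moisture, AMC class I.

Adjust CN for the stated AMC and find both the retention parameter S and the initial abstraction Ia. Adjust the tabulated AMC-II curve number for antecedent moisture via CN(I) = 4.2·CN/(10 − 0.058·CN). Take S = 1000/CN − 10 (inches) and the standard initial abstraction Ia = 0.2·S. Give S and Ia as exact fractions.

Adjust CN=94 to AMC I: 4.2·94/(10 − 0.058·94) → (1974/5) ÷ (1137/250) = 32900/379 ≈ 86.807
S = 1000/(32900/379) − 10 = 500/329 in ≈ 1.520 in
Ia = 0.2·(500/329) = 100/329 in ≈ 0.304 in

S = 500/329 in ≈ 1.520 in; Ia = 100/329 in ≈ 0.304 in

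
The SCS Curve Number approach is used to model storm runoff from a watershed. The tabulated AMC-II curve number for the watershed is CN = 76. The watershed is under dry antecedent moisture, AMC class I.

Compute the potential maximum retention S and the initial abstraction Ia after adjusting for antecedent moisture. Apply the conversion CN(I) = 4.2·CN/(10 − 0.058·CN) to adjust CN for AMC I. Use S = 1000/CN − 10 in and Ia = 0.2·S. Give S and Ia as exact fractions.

Adjust CN=76 to AMC I: 4.2·76/(10 − 0.058·76) → (1596/5) ÷ (699/125) = 13300/233 ≈ 57.082
S = 1000/(13300/233) − 10 = 1000/133 in ≈ 7.519 in
Initial abstraction Ia = S/5 = (1000/133)/5 = 200/133 ≈ 1.504 in

S = 1000/133 in ≈ 7.519 in; Ia = 200/133 in ≈ 1.504 in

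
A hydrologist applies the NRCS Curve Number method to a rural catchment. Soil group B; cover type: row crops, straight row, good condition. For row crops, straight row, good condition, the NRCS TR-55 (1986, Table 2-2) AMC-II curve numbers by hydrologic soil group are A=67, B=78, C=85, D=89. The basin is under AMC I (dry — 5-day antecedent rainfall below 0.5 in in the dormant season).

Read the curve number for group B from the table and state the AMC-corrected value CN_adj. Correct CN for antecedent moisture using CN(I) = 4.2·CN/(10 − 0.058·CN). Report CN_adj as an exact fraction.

CN_adj = 81900/1369 ≈ 59.825

NRCS table: row crops, straight row, good condition, soil group B → CN(II) = 78
CN(I) from CN(II)=78: (4.2·78)/(10 − 0.058·78) = 81900/1369 ≈ 59.825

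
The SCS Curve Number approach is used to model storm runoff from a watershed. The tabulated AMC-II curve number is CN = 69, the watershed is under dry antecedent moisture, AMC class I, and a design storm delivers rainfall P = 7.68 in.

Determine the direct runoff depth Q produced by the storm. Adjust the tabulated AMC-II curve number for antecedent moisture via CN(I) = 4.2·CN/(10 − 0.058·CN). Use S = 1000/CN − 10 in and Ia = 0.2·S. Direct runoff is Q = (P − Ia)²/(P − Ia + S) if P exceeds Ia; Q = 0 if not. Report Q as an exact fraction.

Q = 2517731329/1331739675 in ≈ 1.891 in

Adjust CN=69 to AMC I: 4.2·69/(10 − 0.058·69) → (1449/5) ÷ (2999/500) = 144900/2999 ≈ 48.316
Retention S: 1000/CN − 10 with CN=48.316 → S = 15500/1449 ≈ 10.697 in
Ia = 0.2·(15500/1449) = 3100/1449 in ≈ 2.139 in
Excess rainfall: 7.680 − 2.139 = 5.541 in; P > Ia so Q > 0
Runoff Q = (P−Ia)²/(P−Ia+S) = (5.541)²/(5.541+10.697) = 2517731329/1331739675 ≈ 1.891 in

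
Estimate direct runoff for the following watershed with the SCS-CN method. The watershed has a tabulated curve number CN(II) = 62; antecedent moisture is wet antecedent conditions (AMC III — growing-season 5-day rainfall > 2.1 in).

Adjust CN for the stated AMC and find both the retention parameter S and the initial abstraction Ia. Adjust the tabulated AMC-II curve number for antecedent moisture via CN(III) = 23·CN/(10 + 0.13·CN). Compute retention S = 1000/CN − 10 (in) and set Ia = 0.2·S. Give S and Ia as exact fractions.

S = 1900/713 in ≈ 2.665 in; Ia = 380/713 in ≈ 0.533 in

Wet (AMC III): CN(III) = 23·62/(10 + 0.13·62) = 1426/(903/50) = 71300/903 ≈ 78.959
S = 1000/(71300/903) − 10 = 1900/713 in ≈ 2.665 in
Ia = 0.2·(1900/713) = 380/713 in ≈ 0.533 in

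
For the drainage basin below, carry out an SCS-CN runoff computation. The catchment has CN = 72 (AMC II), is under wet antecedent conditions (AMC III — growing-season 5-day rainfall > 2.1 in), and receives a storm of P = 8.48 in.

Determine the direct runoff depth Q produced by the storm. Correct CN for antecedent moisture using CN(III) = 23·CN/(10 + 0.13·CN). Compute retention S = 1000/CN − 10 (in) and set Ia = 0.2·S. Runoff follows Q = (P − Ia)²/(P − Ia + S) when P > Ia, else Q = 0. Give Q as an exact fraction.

CN(III) from CN(II)=72: (23·72)/(10 + 0.13·72) = 10350/121 ≈ 85.537
S = 1000/(10350/121) − 10 = 350/207 in ≈ 1.691 in
Ia = 0.2S: 0.2·1.691 = 0.338 in (exactly 70/207)
Excess rainfall: 8.480 − 0.338 = 8.142 in; P > Ia so Q > 0
Q = (42134/5175)²/((42134/5175) + 350/207) = (1775273956/26780625)/(50884/5175) = 443818489/65831175 in ≈ 6.742 in

Q = 443818489/65831175 in ≈ 6.742 in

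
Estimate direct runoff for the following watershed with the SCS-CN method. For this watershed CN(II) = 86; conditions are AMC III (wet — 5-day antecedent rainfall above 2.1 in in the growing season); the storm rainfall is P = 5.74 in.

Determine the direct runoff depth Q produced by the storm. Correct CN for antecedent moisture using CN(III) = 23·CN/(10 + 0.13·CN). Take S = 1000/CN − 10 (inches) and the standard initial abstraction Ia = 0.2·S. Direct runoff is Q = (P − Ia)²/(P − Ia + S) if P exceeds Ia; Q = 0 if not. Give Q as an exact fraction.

Q = 10948863807/2202948050 in ≈ 4.970 in

CN(III) from CN(II)=86: (23·86)/(10 + 0.13·86) = 98900/1059 ≈ 93.390
Retention S: 1000/CN − 10 with CN=93.390 → S = 700/989 ≈ 0.708 in
Ia = 0.2·(700/989) = 140/989 in ≈ 0.142 in
P − Ia = 5.740 − 0.142 = 276843/49450 ≈ 5.598 in (> 0, runoff occurs)
Runoff Q = (P−Ia)²/(P−Ia+S) = (5.598)²/(5.598+0.708) = 10948863807/2202948050 ≈ 4.970 in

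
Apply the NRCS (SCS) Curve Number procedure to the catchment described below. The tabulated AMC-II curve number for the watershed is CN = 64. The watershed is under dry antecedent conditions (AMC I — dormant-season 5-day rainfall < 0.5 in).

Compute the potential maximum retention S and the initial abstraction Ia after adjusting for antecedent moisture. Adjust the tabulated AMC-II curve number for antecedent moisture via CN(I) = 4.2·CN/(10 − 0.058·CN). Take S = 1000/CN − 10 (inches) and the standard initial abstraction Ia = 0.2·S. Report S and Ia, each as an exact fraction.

Adjust CN=64 to AMC I: 4.2·64/(10 − 0.058·64) → (1344/5) ÷ (786/125) = 5600/131 ≈ 42.748
Retention S: 1000/CN − 10 with CN=42.748 → S = 375/28 ≈ 13.393 in
Ia = 0.2S: 0.2·13.393 = 2.679 in (exactly 75/28)

S = 375/28 in ≈ 13.393 in; Ia = 75/28 in ≈ 2.679 in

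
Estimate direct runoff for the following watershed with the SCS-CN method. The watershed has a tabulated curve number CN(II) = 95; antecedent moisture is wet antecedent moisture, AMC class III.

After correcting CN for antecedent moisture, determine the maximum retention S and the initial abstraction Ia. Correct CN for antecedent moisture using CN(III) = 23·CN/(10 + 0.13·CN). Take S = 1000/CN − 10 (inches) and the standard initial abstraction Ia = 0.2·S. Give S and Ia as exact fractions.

Wet (AMC III): CN(III) = 23·95/(10 + 0.13·95) = 2185/(447/20) = 43700/447 ≈ 97.763
Retention S: 1000/CN − 10 with CN=97.763 → S = 100/437 ≈ 0.229 in
Initial abstraction Ia = S/5 = (100/437)/5 = 20/437 ≈ 0.046 in

S = 100/437 in ≈ 0.229 in; Ia = 20/437 in ≈ 0.046 in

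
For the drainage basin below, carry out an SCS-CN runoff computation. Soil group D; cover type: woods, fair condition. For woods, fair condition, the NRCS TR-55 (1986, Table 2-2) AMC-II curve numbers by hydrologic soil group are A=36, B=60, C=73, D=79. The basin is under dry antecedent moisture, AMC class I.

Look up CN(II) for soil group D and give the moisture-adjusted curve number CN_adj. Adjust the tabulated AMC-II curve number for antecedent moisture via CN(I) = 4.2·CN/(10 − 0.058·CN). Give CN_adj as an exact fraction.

CN_adj = 7900/129 ≈ 61.240

NRCS table: woods, fair condition, soil group D → CN(II) = 79
Adjust CN=79 to AMC I: 4.2·79/(10 − 0.058·79) → (1659/5) ÷ (2709/500) = 7900/129 ≈ 61.240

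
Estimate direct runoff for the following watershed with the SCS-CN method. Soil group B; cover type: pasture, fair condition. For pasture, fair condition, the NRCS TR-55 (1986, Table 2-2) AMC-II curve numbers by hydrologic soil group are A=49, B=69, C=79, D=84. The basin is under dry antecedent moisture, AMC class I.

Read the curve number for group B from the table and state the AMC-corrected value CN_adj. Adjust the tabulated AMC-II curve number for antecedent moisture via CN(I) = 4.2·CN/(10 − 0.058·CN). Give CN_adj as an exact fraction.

NRCS table: pasture, fair condition, soil group B → CN(II) = 69
CN(I) from CN(II)=69: (4.2·69)/(10 − 0.058·69) = 144900/2999 ≈ 48.316

CN_adj = 144900/2999 ≈ 48.316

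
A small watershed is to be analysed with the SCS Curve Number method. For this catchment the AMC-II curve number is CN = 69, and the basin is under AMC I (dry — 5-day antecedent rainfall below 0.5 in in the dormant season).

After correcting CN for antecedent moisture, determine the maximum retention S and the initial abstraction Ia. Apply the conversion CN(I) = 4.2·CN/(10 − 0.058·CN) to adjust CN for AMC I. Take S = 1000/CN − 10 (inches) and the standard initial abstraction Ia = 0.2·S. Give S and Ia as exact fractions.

CN(I) from CN(II)=69: (4.2·69)/(10 − 0.058·69) = 144900/2999 ≈ 48.316
Retention S: 1000/CN − 10 with CN=48.316 → S = 15500/1449 ≈ 10.697 in
Initial abstraction Ia = S/5 = (15500/1449)/5 = 3100/1449 ≈ 2.139 in

S = 15500/1449 in ≈ 10.697 in; Ia = 3100/1449 in ≈ 2.139 in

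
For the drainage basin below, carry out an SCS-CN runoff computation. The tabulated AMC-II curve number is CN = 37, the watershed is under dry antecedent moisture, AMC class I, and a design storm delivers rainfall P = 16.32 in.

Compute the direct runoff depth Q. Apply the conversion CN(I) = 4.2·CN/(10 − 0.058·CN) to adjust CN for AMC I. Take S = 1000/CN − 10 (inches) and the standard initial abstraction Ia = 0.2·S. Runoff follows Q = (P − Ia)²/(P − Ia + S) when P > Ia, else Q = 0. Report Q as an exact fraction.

Dry (AMC I): CN(I) = 4.2·37/(10 − 0.058·37) = (777/5)/(3927/500) = 3700/187 ≈ 19.786
S = 1000/(3700/187) − 10 = 1500/37 in ≈ 40.541 in
Initial abstraction Ia = S/5 = (1500/37)/5 = 300/37 ≈ 8.108 in
Excess rainfall: 16.320 − 8.108 = 8.212 in; P > Ia so Q > 0
Q: (7596/925)² ÷ (45096/925) = 2404134/1738075 in (≈ 1.383 in)

Q = 2404134/1738075 in ≈ 1.383 in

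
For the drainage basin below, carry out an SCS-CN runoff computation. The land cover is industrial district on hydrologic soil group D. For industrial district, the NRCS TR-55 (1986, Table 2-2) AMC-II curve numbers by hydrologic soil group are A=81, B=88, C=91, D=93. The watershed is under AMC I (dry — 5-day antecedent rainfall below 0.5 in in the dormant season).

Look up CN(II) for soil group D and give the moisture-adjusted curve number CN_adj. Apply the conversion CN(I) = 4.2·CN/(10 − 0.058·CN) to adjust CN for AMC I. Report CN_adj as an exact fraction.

CN_adj = 27900/329 ≈ 84.802

NRCS table: industrial district, soil group D → CN(II) = 93
CN(I) from CN(II)=93: (4.2·93)/(10 − 0.058·93) = 27900/329 ≈ 84.802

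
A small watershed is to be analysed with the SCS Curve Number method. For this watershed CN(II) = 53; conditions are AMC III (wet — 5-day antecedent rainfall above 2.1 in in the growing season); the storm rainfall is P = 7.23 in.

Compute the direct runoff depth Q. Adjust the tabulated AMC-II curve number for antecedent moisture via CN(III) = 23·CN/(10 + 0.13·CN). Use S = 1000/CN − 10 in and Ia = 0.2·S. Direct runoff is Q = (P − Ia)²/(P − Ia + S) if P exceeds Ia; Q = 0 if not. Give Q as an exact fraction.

Q = 619899551569/153269380300 in ≈ 4.045 in

Adjust CN=53 to AMC III: 23·53/(10 + 0.13·53) → 1219 ÷ (1689/100) = 121900/1689 ≈ 72.173
S = 1000/(121900/1689) − 10 = 4700/1219 in ≈ 3.856 in
Initial abstraction Ia = S/5 = (4700/1219)/5 = 940/1219 ≈ 0.771 in
Excess rainfall: 7.230 − 0.771 = 6.459 in; P > Ia so Q > 0
Q: (787337/121900)² ÷ (1257337/121900) = 619899551569/153269380300 in (≈ 4.045 in)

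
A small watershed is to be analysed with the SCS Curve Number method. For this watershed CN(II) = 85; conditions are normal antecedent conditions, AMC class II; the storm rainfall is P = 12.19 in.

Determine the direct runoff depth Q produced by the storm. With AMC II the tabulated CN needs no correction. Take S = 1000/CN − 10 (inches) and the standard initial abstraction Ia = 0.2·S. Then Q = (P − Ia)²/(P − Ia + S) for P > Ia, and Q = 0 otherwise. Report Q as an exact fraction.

Q = 404935129/39309100 in ≈ 10.301 in

CN(II) = 85; AMC II needs no correction.
Retention S: 1000/CN − 10 with CN=85.000 → S = 30/17 ≈ 1.765 in
Ia = 0.2·(30/17) = 6/17 in ≈ 0.353 in
Excess rainfall: 12.190 − 0.353 = 11.837 in; P > Ia so Q > 0
Q = (20123/1700)²/((20123/1700) + 30/17) = (404935129/2890000)/(23123/1700) = 404935129/39309100 in ≈ 10.301 in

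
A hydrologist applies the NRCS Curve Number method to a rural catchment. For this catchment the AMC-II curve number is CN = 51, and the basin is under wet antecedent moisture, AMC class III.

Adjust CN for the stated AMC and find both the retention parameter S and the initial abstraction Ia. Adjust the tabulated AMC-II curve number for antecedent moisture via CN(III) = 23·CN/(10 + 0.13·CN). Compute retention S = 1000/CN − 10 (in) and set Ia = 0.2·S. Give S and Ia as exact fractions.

S = 4900/1173 in ≈ 4.177 in; Ia = 980/1173 in ≈ 0.835 in

Wet (AMC III): CN(III) = 23·51/(10 + 0.13·51) = 1173/(1663/100) = 117300/1663 ≈ 70.535
Retention S: 1000/CN − 10 with CN=70.535 → S = 4900/1173 ≈ 4.177 in
Ia = 0.2·(4900/1173) = 980/1173 in ≈ 0.835 in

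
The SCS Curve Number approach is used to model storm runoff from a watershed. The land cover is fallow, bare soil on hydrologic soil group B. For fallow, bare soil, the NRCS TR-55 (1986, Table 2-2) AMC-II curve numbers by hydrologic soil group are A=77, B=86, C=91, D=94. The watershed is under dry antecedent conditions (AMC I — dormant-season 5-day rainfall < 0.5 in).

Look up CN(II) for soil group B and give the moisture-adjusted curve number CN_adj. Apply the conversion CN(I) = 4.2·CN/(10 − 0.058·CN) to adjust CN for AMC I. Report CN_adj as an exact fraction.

NRCS table: fallow, bare soil, soil group B → CN(II) = 86
CN(I) from CN(II)=86: (4.2·86)/(10 − 0.058·86) = 12900/179 ≈ 72.067

CN_adj = 12900/179 ≈ 72.067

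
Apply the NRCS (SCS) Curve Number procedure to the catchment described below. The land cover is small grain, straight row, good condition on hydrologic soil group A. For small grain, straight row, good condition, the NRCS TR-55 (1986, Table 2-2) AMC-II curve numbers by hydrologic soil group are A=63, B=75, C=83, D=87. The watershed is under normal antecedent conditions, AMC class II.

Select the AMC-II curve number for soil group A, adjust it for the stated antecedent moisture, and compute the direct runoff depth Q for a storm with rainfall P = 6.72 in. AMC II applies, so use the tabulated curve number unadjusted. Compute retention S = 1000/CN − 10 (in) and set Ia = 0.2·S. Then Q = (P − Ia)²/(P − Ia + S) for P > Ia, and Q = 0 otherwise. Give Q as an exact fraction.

Q = 19070689/7081200 in ≈ 2.693 in

NRCS table: small grain, straight row, good condition, soil group A → CN(II) = 63
Average conditions: CN = 63 (no AMC adjustment).
Retention S: 1000/CN − 10 with CN=63.000 → S = 370/63 ≈ 5.873 in
Ia = 0.2S: 0.2·5.873 = 1.175 in (exactly 74/63)
Excess rainfall: 6.720 − 1.175 = 5.545 in; P > Ia so Q > 0
Q = (8734/1575)²/((8734/1575) + 370/63) = (76282756/2480625)/(17984/1575) = 19070689/7081200 in ≈ 2.693 in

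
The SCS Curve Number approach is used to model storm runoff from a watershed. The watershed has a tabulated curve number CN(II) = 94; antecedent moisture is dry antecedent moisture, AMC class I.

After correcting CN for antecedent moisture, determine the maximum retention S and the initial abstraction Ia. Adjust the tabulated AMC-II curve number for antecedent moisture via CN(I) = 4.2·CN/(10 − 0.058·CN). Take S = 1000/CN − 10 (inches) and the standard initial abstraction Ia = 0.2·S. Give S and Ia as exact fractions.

S = 500/329 in ≈ 1.520 in; Ia = 100/329 in ≈ 0.304 in

CN(I) from CN(II)=94: (4.2·94)/(10 − 0.058·94) = 32900/379 ≈ 86.807
S = 1000/(32900/379) − 10 = 500/329 in ≈ 1.520 in
Initial abstraction Ia = S/5 = (500/329)/5 = 100/329 ≈ 0.304 in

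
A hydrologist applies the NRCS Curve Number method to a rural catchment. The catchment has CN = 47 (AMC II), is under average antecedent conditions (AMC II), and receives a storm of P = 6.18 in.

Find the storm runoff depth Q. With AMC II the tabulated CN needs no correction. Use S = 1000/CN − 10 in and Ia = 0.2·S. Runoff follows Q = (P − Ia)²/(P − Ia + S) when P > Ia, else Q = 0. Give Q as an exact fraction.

Q = 85063729/83949050 in ≈ 1.013 in

Average conditions: CN = 47 (no AMC adjustment).
Max retention: S = 1000/47 − 10 = 530/47 in (≈ 11.277 in)
Initial abstraction Ia = S/5 = (530/47)/5 = 106/47 ≈ 2.255 in
Since P=6.180 > Ia=2.255: effective rainfall P−Ia = 9223/2350 in
Q = (9223/2350)²/((9223/2350) + 530/47) = (85063729/5522500)/(35723/2350) = 85063729/83949050 in ≈ 1.013 in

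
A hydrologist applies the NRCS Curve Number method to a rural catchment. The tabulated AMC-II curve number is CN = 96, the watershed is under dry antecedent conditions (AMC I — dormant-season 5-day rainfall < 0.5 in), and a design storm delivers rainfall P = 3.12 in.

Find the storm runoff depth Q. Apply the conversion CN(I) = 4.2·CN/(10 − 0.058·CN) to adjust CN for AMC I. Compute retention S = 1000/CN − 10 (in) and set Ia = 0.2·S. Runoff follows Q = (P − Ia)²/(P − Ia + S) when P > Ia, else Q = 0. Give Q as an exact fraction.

Adjust CN=96 to AMC I: 4.2·96/(10 − 0.058·96) → (2016/5) ÷ (554/125) = 25200/277 ≈ 90.975
S = 1000/(25200/277) − 10 = 125/126 in ≈ 0.992 in
Ia = 0.2S: 0.2·0.992 = 0.198 in (exactly 25/126)
Since P=3.120 > Ia=0.198: effective rainfall P−Ia = 9203/3150 in
Runoff Q = (P−Ia)²/(P−Ia+S) = (2.922)²/(2.922+0.992) = 84695209/38833200 ≈ 2.181 in

Q = 84695209/38833200 in ≈ 2.181 in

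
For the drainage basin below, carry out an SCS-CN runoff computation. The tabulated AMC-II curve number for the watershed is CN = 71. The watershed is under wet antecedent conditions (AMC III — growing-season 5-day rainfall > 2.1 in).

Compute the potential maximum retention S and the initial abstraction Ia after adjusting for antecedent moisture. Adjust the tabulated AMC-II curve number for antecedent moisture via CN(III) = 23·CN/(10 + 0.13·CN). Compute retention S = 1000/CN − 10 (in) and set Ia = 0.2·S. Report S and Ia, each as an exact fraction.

S = 2900/1633 in ≈ 1.776 in; Ia = 580/1633 in ≈ 0.355 in

Wet (AMC III): CN(III) = 23·71/(10 + 0.13·71) = 1633/(1923/100) = 163300/1923 ≈ 84.919
Max retention: S = 1000/(163300/1923) − 10 = 2900/1633 in (≈ 1.776 in)
Ia = 0.2·(2900/1633) = 580/1633 in ≈ 0.355 in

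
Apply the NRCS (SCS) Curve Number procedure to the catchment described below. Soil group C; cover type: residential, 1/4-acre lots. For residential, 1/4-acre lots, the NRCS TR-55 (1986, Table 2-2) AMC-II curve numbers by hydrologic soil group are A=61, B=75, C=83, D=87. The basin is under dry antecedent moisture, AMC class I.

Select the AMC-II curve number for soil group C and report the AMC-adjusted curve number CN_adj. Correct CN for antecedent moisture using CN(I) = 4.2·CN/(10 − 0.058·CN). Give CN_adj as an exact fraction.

CN_adj = 174300/2593 ≈ 67.219

NRCS table: residential, 1/4-acre lots, soil group C → CN(II) = 83
Dry (AMC I): CN(I) = 4.2·83/(10 − 0.058·83) = (1743/5)/(2593/500) = 174300/2593 ≈ 67.219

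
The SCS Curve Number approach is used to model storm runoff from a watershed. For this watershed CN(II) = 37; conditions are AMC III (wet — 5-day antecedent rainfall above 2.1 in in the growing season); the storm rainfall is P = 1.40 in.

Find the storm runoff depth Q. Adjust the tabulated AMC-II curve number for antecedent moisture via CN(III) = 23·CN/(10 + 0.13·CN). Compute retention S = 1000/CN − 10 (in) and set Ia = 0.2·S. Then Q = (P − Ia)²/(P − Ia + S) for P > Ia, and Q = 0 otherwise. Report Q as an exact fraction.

Q = 0 in ≈ 0.000 in

CN(III) from CN(II)=37: (23·37)/(10 + 0.13·37) = 85100/1481 ≈ 57.461
S = 1000/(85100/1481) − 10 = 6300/851 in ≈ 7.403 in
Ia = 0.2·(6300/851) = 1260/851 in ≈ 1.481 in
P = 1.400 ≤ Ia = 1.481 in: entire storm abstracted, Q = 0.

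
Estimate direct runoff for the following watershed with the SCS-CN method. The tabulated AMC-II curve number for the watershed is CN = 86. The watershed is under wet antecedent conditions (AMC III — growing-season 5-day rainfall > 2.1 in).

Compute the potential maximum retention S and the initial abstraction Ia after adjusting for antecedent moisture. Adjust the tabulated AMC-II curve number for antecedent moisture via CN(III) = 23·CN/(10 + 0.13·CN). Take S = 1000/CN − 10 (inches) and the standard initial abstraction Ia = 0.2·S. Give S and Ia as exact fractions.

S = 700/989 in ≈ 0.708 in; Ia = 140/989 in ≈ 0.142 in

CN(III) from CN(II)=86: (23·86)/(10 + 0.13·86) = 98900/1059 ≈ 93.390
Max retention: S = 1000/(98900/1059) − 10 = 700/989 in (≈ 0.708 in)
Initial abstraction Ia = S/5 = (700/989)/5 = 140/989 ≈ 0.142 in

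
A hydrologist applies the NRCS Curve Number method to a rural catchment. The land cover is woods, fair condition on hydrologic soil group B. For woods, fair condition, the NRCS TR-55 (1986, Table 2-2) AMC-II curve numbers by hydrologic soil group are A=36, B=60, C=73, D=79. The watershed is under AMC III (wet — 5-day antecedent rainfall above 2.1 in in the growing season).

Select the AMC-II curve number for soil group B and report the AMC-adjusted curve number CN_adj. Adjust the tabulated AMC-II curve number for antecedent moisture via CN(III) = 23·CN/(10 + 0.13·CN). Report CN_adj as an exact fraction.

CN_adj = 6900/89 ≈ 77.528

NRCS table: woods, fair condition, soil group B → CN(II) = 60
Adjust CN=60 to AMC III: 23·60/(10 + 0.13·60) → 1380 ÷ (89/5) = 6900/89 ≈ 77.528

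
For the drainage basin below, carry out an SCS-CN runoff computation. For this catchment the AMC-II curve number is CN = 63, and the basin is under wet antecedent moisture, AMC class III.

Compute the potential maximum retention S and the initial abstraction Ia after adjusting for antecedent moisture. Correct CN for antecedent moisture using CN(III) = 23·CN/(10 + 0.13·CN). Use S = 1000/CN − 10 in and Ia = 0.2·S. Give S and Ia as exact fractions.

Wet (AMC III): CN(III) = 23·63/(10 + 0.13·63) = 1449/(1819/100) = 144900/1819 ≈ 79.659
Retention S: 1000/CN − 10 with CN=79.659 → S = 3700/1449 ≈ 2.553 in
Ia = 0.2S: 0.2·2.553 = 0.511 in (exactly 740/1449)

S = 3700/1449 in ≈ 2.553 in; Ia = 740/1449 in ≈ 0.511 in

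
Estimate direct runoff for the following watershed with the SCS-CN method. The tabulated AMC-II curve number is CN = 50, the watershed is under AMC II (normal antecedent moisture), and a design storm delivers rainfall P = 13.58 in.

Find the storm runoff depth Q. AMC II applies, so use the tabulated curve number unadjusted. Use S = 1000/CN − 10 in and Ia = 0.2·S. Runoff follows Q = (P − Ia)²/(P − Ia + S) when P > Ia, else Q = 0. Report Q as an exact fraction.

Q = 335241/53950 in ≈ 6.214 in

AMC II — tabulated CN = 50 applies directly.
Retention S: 1000/CN − 10 with CN=50.000 → S = 10 ≈ 10.000 in
Ia = 0.2·10 = 2 in ≈ 2.000 in
P − Ia = 13.580 − 2.000 = 579/50 ≈ 11.580 in (> 0, runoff occurs)
Q: (579/50)² ÷ (1079/50) = 335241/53950 in (≈ 6.214 in)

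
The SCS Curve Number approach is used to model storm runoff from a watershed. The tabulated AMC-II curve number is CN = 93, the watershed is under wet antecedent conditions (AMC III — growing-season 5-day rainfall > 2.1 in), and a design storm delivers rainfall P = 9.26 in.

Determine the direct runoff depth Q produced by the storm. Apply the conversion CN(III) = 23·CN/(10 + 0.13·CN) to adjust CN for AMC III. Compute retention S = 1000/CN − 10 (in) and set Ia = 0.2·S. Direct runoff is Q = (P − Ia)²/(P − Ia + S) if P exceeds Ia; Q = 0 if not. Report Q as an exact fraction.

CN(III) from CN(II)=93: (23·93)/(10 + 0.13·93) = 213900/2209 ≈ 96.831
Retention S: 1000/CN − 10 with CN=96.831 → S = 700/2139 ≈ 0.327 in
Ia = 0.2S: 0.2·0.327 = 0.065 in (exactly 140/2139)
Excess rainfall: 9.260 − 0.065 = 9.195 in; P > Ia so Q > 0
Q: (983357/106950)² ÷ (1018357/106950) = 966990989449/108913281150 in (≈ 8.879 in)

Q = 966990989449/108913281150 in ≈ 8.879 in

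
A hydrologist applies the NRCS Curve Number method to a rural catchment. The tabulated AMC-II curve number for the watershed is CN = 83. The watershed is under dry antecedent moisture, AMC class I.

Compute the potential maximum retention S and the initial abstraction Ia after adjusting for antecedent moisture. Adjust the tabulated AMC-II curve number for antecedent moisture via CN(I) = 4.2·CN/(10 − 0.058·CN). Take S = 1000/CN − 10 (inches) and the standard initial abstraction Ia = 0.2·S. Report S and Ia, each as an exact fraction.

Adjust CN=83 to AMC I: 4.2·83/(10 − 0.058·83) → (1743/5) ÷ (2593/500) = 174300/2593 ≈ 67.219
Retention S: 1000/CN − 10 with CN=67.219 → S = 8500/1743 ≈ 4.877 in
Ia = 0.2·(8500/1743) = 1700/1743 in ≈ 0.975 in

S = 8500/1743 in ≈ 4.877 in; Ia = 1700/1743 in ≈ 0.975 in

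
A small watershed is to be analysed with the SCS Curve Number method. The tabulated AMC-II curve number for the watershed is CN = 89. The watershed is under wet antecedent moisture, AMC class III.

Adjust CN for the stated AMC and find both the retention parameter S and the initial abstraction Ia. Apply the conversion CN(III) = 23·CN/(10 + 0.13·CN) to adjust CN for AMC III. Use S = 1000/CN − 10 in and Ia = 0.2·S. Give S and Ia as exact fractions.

CN(III) from CN(II)=89: (23·89)/(10 + 0.13·89) = 204700/2157 ≈ 94.900
S = 1000/(204700/2157) − 10 = 1100/2047 in ≈ 0.537 in
Initial abstraction Ia = S/5 = (1100/2047)/5 = 220/2047 ≈ 0.107 in

S = 1100/2047 in ≈ 0.537 in; Ia = 220/2047 in ≈ 0.107 in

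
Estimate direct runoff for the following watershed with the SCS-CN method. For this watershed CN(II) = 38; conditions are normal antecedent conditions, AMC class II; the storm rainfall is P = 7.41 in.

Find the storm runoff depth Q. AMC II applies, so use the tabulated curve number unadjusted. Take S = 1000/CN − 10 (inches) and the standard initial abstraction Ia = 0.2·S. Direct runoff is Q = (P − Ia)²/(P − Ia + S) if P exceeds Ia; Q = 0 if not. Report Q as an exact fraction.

Q = 62078641/73870100 in ≈ 0.840 in

Average conditions: CN = 38 (no AMC adjustment).
Retention S: 1000/CN − 10 with CN=38.000 → S = 310/19 ≈ 16.316 in
Ia = 0.2·(310/19) = 62/19 in ≈ 3.263 in
P − Ia = 7.410 − 3.263 = 7879/1900 ≈ 4.147 in (> 0, runoff occurs)
Q: (7879/1900)² ÷ (38879/1900) = 62078641/73870100 in (≈ 0.840 in)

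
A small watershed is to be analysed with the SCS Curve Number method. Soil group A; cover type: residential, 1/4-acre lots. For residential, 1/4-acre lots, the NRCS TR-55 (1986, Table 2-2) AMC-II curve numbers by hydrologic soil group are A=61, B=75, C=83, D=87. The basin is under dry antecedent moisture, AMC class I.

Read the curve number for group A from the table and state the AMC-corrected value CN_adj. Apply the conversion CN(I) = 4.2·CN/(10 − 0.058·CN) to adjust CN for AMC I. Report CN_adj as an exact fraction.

NRCS table: residential, 1/4-acre lots, soil group A → CN(II) = 61
CN(I) from CN(II)=61: (4.2·61)/(10 − 0.058·61) = 42700/1077 ≈ 39.647

CN_adj = 42700/1077 ≈ 39.647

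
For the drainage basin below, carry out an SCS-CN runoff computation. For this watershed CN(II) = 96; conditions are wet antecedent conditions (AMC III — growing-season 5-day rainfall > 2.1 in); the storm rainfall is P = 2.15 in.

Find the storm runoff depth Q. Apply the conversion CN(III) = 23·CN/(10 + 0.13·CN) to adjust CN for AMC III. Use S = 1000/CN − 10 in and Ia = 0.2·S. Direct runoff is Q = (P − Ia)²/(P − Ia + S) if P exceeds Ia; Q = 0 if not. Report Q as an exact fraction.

CN(III) from CN(II)=96: (23·96)/(10 + 0.13·96) = 27600/281 ≈ 98.221
Retention S: 1000/CN − 10 with CN=98.221 → S = 25/138 ≈ 0.181 in
Initial abstraction Ia = S/5 = (25/138)/5 = 5/138 ≈ 0.036 in
P − Ia = 2.150 − 0.036 = 2917/1380 ≈ 2.114 in (> 0, runoff occurs)
Q: (2917/1380)² ÷ (3167/1380) = 8508889/4370460 in (≈ 1.947 in)

Q = 8508889/4370460 in ≈ 1.947 in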